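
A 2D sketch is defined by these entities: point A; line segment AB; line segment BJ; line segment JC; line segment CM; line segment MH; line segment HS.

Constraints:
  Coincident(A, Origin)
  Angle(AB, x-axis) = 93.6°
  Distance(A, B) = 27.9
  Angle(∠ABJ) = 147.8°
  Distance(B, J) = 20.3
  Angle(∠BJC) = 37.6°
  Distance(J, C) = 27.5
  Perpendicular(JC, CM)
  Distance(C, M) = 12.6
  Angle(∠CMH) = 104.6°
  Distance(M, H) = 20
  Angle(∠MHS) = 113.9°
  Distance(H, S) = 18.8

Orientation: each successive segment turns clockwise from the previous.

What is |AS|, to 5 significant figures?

48.932

A is at the origin; AB runs at 93.6° with length 27.9, so B = (-1.7519, 27.845). ∠ABJ = 147.8° gives BJ at 61.400° from the x-axis; with |BJ| = 20.3, J = (7.9656, 45.668). ∠BJC = 37.6° gives JC at -81.000° from the x-axis; with |JC| = 27.5, C = (12.268, 18.507). The perpendicularity gives CM at right angles to JC, so CM runs at -171.00°; with |CM| = 12.6, M = (-0.17734, 16.535). ∠CMH = 104.6° gives MH at 113.60° from the x-axis; with |MH| = 20.0, H = (-8.1843, 34.863). ∠MHS = 113.9° gives HS at 47.500° from the x-axis; with |HS| = 18.8, S = (4.5168, 48.724). Then |AS| = |S − A| = 48.932.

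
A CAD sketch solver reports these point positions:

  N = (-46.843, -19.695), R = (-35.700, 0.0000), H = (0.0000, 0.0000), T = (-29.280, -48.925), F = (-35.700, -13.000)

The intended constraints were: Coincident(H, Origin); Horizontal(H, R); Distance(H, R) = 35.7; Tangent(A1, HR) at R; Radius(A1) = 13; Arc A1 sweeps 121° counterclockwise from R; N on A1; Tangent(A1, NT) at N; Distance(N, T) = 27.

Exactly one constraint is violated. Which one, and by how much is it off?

Distance(N, T) = 27 — off by 7.10.

H = (0.00, 0.00) ✓; H.y = 0.00, R.y = 0.00 ✓; |HR| = 35.70 ✓; ∠(FR, RH) = 90.00° ✓; |FR| = 13.00 ✓; bearing(F→N) − bearing(F→R) = 121.0° ✓; |FN| = 13.00 ✓; ∠(FN, NT) = 90.00° ✓; |NT| = 34.10 ✗.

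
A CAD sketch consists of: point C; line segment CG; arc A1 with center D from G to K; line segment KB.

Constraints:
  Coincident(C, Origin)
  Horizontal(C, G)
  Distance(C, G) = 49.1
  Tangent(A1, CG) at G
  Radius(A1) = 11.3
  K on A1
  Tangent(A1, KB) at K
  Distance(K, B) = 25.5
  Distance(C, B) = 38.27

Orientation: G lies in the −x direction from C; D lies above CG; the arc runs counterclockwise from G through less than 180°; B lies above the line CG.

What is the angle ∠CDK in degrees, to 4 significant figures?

17.32°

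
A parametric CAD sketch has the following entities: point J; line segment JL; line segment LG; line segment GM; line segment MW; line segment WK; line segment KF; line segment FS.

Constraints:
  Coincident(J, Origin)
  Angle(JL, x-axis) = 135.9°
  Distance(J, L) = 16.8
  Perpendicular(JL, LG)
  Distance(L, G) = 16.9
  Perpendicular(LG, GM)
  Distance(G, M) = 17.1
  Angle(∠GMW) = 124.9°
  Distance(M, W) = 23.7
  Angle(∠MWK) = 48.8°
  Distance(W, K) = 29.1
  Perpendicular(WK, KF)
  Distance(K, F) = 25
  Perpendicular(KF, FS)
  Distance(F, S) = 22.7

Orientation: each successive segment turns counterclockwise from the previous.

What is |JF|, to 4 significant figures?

28.32

∠MWK = 48.8° gives WK at 142.2° from the x-axis; with |WK| = 29.1, K = (-11.27, 10.01). The perpendicularity gives KF at right angles to WK, so KF runs at -127.8°; with |KF| = 25.0, F = (-26.60, -9.741). Then |JF| = |F − J| = 28.32.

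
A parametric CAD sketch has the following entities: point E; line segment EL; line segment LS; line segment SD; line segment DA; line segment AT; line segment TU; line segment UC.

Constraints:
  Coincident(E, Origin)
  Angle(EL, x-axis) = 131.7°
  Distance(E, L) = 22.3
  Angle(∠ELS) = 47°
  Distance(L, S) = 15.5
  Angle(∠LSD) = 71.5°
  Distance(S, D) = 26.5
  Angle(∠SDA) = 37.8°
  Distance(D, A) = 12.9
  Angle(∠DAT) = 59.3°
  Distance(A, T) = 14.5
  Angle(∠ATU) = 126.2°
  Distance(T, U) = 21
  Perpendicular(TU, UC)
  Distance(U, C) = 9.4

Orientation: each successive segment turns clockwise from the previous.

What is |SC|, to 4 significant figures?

38.87

E is at the origin; EL runs at 131.7° with length 22.3, so L = (-14.83, 16.65). ∠ELS = 47.0° gives LS at -1.300° from the x-axis; with |LS| = 15.5, S = (0.6614, 16.30). ∠LSD = 71.5° gives SD at -109.8° from the x-axis; with |SD| = 26.5, D = (-8.315, -8.635). ∠SDA = 37.8° gives DA at 108.0° from the x-axis; with |DA| = 12.9, A = (-12.30, 3.634). ∠DAT = 59.3° gives AT at -12.70° from the x-axis; with |AT| = 14.5, T = (1.844, 0.4459). ∠ATU = 126.2° gives TU at -66.50° from the x-axis; with |TU| = 21.0, U = (10.22, -18.81). TU is perpendicular to UC, so UC runs at -156.5°; with |UC| = 9.4, C = (1.597, -22.56). Then |SC| = |C − S| = 38.87.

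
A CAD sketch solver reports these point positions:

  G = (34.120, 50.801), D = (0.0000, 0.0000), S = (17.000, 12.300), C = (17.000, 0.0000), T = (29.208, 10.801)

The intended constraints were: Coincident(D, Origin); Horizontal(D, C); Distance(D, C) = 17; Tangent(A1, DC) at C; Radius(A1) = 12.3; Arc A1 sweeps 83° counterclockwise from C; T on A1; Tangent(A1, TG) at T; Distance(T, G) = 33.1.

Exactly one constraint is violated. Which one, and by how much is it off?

Distance(T, G) = 33.1 — off by 7.20.

D = (0.00, 0.00) ✓; D.y = 0.00, C.y = 0.00 ✓; |DC| = 17.00 ✓; ∠(SC, CD) = 90.00° ✓; |SC| = 12.30 ✓; bearing(S→T) − bearing(S→C) = 83.00° ✓; |ST| = 12.30 ✓; ∠(ST, TG) = 90.00° ✓; |TG| = 40.30 ✗.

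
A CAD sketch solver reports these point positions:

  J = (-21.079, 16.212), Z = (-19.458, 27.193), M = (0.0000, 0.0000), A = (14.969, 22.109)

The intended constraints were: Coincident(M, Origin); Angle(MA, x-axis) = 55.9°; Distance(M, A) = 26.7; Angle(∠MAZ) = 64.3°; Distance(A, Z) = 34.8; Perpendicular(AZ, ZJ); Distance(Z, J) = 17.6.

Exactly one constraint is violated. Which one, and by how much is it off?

Distance(Z, J) = 17.6 — off by 6.50.

M = (0.00, 0.00) ✓; MA at 55.90° ✓; |MA| = 26.70 ✓; ∠MAZ = 64.30° ✓; |AZ| = 34.80 ✓; ∠(AZ, ZJ) = 90.00° ✓; |ZJ| = 11.10 ✗.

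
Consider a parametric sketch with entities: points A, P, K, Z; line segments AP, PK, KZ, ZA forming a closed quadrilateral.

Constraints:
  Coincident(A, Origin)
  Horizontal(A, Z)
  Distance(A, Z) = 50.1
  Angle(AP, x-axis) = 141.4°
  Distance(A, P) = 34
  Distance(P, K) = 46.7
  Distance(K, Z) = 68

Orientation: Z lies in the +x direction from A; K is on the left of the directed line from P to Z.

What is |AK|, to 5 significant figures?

53.604

Checks: |PK| = 46.70 ✓; |KZ| = 68.00 ✓.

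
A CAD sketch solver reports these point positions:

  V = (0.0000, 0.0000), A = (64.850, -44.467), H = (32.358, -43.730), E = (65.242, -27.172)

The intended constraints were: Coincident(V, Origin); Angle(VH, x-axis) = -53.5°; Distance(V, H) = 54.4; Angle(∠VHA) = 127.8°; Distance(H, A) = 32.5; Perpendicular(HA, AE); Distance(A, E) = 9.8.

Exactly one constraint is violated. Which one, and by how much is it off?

Distance(A, E) = 9.8 — off by 7.50.

V = (0.00, 0.00) ✓; VH at -53.50° ✓; |VH| = 54.40 ✓; ∠VHA = 127.8° ✓; |HA| = 32.50 ✓; ∠(HA, AE) = 90.00° ✓; |AE| = 17.30 ✗.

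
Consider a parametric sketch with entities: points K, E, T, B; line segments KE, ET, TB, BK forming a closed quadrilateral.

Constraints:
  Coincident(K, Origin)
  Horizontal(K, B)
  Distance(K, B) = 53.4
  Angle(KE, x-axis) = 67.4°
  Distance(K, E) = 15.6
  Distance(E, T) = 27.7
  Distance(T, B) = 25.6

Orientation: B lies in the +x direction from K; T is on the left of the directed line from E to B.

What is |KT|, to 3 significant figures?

37.4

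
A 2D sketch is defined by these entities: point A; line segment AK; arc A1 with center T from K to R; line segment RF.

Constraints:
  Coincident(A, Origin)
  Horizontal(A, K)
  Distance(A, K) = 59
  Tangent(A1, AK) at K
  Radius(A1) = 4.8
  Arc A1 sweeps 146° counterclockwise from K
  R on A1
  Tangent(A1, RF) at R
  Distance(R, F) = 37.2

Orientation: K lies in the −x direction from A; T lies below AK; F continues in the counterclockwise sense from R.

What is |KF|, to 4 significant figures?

40.84

A is at the origin; AK is horizontal with |AK| = 59.0 and K on the −x side, so K = (-59.00, 0.000). Since A1 is tangent to AK there, TK ⟂ AK, so T = K + (0, -4.8) = (-59.00, -4.800). On A1, K sits at bearing 90° from T; a 146° counterclockwise sweep puts R at bearing 236°, so R = T + 4.8·(cos 236°, sin 236°) = (-61.68, -8.779). Since A1 is tangent to RF there, TR ⟂ RF, so RF runs along (−sin 236°, cos 236°); with |RF| = 37.2, F = (-30.84, -29.58). Then |KF| = |F − K| = 40.84.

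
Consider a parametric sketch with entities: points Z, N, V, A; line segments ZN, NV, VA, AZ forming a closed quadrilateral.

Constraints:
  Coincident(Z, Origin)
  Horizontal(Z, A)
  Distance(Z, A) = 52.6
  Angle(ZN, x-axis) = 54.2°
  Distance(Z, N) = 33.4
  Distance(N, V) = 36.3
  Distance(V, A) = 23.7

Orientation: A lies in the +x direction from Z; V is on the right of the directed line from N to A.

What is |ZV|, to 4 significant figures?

31.11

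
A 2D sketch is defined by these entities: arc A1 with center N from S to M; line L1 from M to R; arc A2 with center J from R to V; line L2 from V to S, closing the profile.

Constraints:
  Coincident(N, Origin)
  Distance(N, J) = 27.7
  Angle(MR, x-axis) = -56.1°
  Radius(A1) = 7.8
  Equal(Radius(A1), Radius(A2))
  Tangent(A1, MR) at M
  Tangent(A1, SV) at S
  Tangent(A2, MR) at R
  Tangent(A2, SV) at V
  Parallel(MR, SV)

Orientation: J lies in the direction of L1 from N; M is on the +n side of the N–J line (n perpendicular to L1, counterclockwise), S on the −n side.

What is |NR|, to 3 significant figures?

28.8

The slot axis is L1's direction at -56.1°, so u = (cos -56.1°, sin -56.1°) = (0.558, -0.830) and n = (−sin -56.1°, cos -56.1°) = (0.830, 0.558). N is at the origin and J lies 27.7 along u from N, so J = 27.7·u = (15.4, -23.0). Tangency of A1 to both parallel lines with radius 7.8 puts M and S at N ± 7.8·n: M = (6.47, 4.35), S = (-6.47, -4.35). Equal radii place R and V the same way about J: R = J + 7.8·n = (21.9, -18.6), V = J − 7.8·n = (8.98, -27.3). Then |NR| = |R − N| = 28.8.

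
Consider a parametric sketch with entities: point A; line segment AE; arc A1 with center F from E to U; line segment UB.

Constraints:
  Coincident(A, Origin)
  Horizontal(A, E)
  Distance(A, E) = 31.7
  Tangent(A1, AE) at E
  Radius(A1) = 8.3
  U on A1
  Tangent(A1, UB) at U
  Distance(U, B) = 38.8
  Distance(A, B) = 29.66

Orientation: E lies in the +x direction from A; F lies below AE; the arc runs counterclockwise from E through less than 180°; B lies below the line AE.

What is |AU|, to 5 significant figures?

25.987

Checks: |FU| = 8.300 ✓; ∠(FU, UB) = 90.00° ✓; |UB| = 38.80 ✓; |AB| = 29.66 ✓.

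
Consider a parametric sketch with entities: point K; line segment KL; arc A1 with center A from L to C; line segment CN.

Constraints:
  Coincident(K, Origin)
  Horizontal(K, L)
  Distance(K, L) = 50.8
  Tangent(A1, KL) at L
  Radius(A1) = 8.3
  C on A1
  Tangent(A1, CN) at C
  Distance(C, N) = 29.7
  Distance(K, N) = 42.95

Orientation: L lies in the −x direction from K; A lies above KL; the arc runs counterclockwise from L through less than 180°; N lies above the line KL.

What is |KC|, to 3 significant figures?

43.7

K is at the origin; K and L share the same y with |KL| = 50.8 and L on the −x side, so L = (-50.8, 0.00). Since A1 is tangent to KL there, AL ⟂ KL, so A = L + (0, 8.3) = (-50.8, 8.30). Since AC ⟂ CN (tangency), |AN| = √(8.3² + 29.7²) = 30.8 regardless of where C sits on A1. So N lies on both circle(K, 42.95) and circle(A, 30.8); the above-KL intersection is N = (-29.8, 30.9). C is the foot of the tangent from N: C = (-43.4, 4.50).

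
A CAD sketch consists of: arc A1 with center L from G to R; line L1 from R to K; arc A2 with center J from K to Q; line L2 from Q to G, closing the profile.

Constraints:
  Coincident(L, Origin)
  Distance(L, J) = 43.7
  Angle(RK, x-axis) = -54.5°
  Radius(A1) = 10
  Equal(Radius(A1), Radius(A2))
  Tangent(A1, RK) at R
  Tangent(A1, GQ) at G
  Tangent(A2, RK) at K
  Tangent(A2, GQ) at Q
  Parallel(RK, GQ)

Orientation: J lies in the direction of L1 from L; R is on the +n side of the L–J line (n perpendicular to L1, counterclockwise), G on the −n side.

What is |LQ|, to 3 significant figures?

44.8

The slot axis is L1's direction at -54.5°, so u = (cos -54.5°, sin -54.5°) = (0.581, -0.814) and n = (−sin -54.5°, cos -54.5°) = (0.814, 0.581). L is at the origin and J lies 43.7 along u from L, so J = 43.7·u = (25.4, -35.6). Tangency of A1 to both parallel lines with radius 10.0 puts R and G at L ± 10.0·n: R = (8.14, 5.81), G = (-8.14, -5.81). Equal radii place K and Q the same way about J: K = J + 10.0·n = (33.5, -29.8), Q = J − 10.0·n = (17.2, -41.4). Then |LQ| = |Q − L| = 44.8.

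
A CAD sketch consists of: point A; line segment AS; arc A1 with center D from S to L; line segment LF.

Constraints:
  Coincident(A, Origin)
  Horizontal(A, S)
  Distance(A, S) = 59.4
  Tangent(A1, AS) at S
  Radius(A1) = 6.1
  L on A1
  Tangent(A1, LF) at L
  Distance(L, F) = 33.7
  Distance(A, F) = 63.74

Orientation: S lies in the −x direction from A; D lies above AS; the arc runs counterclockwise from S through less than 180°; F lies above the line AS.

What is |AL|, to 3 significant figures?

53.6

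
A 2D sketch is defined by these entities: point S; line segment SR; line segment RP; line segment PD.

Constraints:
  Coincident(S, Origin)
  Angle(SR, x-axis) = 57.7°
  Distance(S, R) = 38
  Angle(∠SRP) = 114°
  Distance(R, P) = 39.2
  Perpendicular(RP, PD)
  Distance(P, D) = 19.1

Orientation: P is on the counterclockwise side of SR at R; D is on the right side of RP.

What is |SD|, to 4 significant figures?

76.70

S is at the origin; SR runs at 57.7° with length 38.0, so R = 38.0·(cos 57.7°, sin 57.7°) = (20.31, 32.12). ∠SRP = 114.0°, so RP runs at 57.7° + (180° − 114.0°) = 123.7° from the x-axis; with |RP| = 39.2, P = R + 39.2·(cos 123.7°, sin 123.7°) = (-1.445, 64.73). The perpendicularity gives PD at right angles to RP; with |PD| = 19.1 on the right of RP, D = P + 19.1·(0.8320, 0.5548) = (14.45, 75.33). Then |SD| = |D − S| = 76.70.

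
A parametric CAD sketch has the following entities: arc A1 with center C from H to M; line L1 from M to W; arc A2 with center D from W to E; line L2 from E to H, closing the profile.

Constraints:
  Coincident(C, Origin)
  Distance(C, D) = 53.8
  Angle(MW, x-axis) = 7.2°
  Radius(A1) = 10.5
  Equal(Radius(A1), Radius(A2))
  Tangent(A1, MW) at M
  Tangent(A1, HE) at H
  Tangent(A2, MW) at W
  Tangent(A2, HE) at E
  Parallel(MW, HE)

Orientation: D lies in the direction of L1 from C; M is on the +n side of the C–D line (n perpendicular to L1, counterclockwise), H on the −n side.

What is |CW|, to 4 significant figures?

54.82

The slot axis is L1's direction at 7.2°, so u = (cos 7.2°, sin 7.2°) = (0.9921, 0.1253) and n = (−sin 7.2°, cos 7.2°) = (-0.1253, 0.9921). C is at the origin and D lies 53.8 along u from C, so D = 53.8·u = (53.38, 6.743). Tangency of A1 to both parallel lines with radius 10.5 puts M and H at C ± 10.5·n: M = (-1.316, 10.42), H = (1.316, -10.42). Equal radii place W and E the same way about D: W = D + 10.5·n = (52.06, 17.16), E = D − 10.5·n = (54.69, -3.674). Then |CW| = |W − C| = 54.82.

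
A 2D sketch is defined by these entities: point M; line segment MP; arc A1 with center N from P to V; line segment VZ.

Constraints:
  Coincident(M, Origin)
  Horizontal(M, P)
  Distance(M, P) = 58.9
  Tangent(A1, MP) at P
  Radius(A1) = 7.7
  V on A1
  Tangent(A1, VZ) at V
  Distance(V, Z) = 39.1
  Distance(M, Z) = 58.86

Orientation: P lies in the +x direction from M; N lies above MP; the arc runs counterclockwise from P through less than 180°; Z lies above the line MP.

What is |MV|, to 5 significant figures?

66.085

Checks: |NV| = 7.700 ✓; ∠(NV, VZ) = 90.00° ✓; |VZ| = 39.10 ✓; |MZ| = 58.86 ✓.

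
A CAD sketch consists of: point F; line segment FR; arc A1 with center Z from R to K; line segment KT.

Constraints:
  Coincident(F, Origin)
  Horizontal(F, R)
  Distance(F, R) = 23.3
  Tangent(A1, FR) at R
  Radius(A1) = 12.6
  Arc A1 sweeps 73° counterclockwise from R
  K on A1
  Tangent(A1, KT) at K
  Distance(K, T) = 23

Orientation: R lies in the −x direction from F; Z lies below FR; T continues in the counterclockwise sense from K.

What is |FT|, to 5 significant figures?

52.208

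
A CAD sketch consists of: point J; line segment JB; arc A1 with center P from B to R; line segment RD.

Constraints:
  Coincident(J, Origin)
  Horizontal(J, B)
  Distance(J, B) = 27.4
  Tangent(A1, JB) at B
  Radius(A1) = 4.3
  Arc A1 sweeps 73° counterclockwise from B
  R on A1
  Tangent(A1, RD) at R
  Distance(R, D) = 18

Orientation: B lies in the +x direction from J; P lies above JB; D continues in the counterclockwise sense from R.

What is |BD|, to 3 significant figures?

22.3

J is at the origin; JB is horizontal with |JB| = 27.4 and B on the +x side, so B = (27.4, 0.00). Since A1 is tangent to JB there, PB ⟂ JB, so P = B + (0, 4.3) = (27.4, 4.30). On A1, B sits at bearing -90° from P; a 73° counterclockwise sweep puts R at bearing -17°, so R = P + 4.3·(cos -17°, sin -17°) = (31.5, 3.04). Tangency of A1 to RD means the radius PR is perpendicular to RD, so RD runs along (−sin -17°, cos -17°); with |RD| = 18.0, D = (36.8, 20.3). Then |BD| = |D − B| = 22.3.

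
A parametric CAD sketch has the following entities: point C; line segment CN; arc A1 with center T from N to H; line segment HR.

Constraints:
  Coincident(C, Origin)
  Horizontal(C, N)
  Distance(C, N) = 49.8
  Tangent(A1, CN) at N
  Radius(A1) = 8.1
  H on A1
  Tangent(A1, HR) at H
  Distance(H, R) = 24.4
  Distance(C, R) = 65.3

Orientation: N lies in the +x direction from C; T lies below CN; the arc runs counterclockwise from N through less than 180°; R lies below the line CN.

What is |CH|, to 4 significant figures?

44.81

C is at the origin; CN is horizontal with |CN| = 49.8 and N on the +x side, so N = (49.80, 0.000). Tangency of A1 to CN means the radius TN is perpendicular to CN, so T = N + (0, -8.1) = (49.80, -8.100). Since TH ⟂ HR (tangency), |TR| = √(8.1² + 24.4²) = 25.71 regardless of where H sits on A1. So R lies on both circle(C, 65.3) and circle(T, 25.71); the below-CN intersection is R = (56.37, -32.95). H is the foot of the tangent from R: H = (43.02, -12.53).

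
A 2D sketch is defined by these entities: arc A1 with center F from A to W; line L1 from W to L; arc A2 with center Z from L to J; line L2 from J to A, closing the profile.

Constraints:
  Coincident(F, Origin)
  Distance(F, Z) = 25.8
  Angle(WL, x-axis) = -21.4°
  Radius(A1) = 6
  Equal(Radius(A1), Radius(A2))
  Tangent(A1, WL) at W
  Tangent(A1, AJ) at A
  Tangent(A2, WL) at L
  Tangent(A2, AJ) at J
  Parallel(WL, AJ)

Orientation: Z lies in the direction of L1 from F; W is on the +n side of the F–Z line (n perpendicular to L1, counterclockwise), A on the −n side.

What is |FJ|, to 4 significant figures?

26.49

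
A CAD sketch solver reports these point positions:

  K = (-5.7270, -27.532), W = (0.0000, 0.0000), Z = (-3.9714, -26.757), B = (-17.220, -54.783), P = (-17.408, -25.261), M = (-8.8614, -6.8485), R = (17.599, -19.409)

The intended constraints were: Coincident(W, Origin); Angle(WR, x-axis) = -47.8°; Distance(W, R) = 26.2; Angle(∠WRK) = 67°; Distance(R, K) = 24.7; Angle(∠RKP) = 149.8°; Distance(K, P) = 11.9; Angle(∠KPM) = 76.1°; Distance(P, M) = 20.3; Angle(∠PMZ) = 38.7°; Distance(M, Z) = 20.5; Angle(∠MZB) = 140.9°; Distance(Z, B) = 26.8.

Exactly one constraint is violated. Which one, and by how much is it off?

Distance(Z, B) = 26.8 — off by 4.20.

W = (0.00, 0.00) ✓; WR at -47.80° ✓; |WR| = 26.20 ✓; ∠WRK = 67.00° ✓; |RK| = 24.70 ✓; ∠RKP = 149.8° ✓; |KP| = 11.90 ✓; ∠KPM = 76.10° ✓; |PM| = 20.30 ✓; ∠PMZ = 38.70° ✓; |MZ| = 20.50 ✓; ∠MZB = 140.9° ✓; |ZB| = 31.00 ✗.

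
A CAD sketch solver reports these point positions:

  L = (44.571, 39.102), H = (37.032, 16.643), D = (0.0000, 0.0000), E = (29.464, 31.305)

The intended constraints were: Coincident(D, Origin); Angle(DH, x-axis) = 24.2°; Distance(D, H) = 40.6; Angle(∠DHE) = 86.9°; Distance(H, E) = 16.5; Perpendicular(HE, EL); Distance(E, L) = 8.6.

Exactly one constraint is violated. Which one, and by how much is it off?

Distance(E, L) = 8.6 — off by 8.40.

D = (0.00, 0.00) ✓; DH at 24.20° ✓; |DH| = 40.60 ✓; ∠DHE = 86.90° ✓; |HE| = 16.50 ✓; ∠(HE, EL) = 90.00° ✓; |EL| = 17.00 ✗.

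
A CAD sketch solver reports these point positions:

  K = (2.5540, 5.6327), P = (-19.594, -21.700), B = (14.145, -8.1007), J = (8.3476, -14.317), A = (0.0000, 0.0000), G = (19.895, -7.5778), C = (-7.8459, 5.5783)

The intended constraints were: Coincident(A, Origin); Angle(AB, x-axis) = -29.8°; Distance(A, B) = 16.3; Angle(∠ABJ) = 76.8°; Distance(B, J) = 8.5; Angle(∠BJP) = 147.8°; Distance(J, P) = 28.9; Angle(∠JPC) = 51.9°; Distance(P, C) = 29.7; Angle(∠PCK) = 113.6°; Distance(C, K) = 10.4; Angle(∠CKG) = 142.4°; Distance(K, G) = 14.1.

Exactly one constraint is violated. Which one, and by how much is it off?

Distance(K, G) = 14.1 — off by 7.70.

A = (0.00, 0.00) ✓; AB at -29.80° ✓; |AB| = 16.30 ✓; ∠ABJ = 76.80° ✓; |BJ| = 8.500 ✓; ∠BJP = 147.8° ✓; |JP| = 28.90 ✓; ∠JPC = 51.90° ✓; |PC| = 29.70 ✓; ∠PCK = 113.6° ✓; |CK| = 10.40 ✓; ∠CKG = 142.4° ✓; |KG| = 21.80 ✗.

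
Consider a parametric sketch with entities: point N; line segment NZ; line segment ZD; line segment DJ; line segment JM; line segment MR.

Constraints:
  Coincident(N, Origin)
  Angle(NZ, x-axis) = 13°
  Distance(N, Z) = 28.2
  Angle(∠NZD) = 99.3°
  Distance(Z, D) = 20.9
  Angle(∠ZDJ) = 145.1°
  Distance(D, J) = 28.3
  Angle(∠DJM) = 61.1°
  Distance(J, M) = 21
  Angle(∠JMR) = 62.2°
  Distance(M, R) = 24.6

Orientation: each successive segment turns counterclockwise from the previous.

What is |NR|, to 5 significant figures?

40.714

N is at the origin; NZ runs at 13.0° with length 28.2, so Z = (27.477, 6.3436). ∠NZD = 99.3° gives ZD at 93.700° from the x-axis; with |ZD| = 20.9, D = (26.129, 27.200). ∠ZDJ = 145.1° gives DJ at 128.60° from the x-axis; with |DJ| = 28.3, J = (8.4727, 49.317). ∠DJM = 61.1° gives JM at -112.50° from the x-axis; with |JM| = 21.0, M = (0.43637, 29.916). ∠JMR = 62.2° gives MR at 5.3000° from the x-axis; with |MR| = 24.6, R = (24.931, 32.188). Then |NR| = |R − N| = 40.714.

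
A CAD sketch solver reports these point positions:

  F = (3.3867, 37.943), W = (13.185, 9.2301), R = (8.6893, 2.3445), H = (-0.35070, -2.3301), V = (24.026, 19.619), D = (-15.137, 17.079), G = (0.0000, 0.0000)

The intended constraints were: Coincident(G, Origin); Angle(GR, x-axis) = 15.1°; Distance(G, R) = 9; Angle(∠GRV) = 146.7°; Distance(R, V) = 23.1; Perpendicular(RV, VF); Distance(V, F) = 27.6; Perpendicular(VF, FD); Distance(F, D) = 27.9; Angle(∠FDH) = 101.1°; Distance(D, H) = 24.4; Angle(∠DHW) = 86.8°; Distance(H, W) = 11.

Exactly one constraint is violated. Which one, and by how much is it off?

Distance(H, W) = 11 — off by 6.80.

G = (0.00, 0.00) ✓; GR at 15.10° ✓; |GR| = 9.000 ✓; ∠GRV = 146.7° ✓; |RV| = 23.10 ✓; ∠(RV, VF) = 90.00° ✓; |VF| = 27.60 ✓; ∠(VF, FD) = 90.00° ✓; |FD| = 27.90 ✓; ∠FDH = 101.1° ✓; |DH| = 24.40 ✓; ∠DHW = 86.80° ✓; |HW| = 17.80 ✗.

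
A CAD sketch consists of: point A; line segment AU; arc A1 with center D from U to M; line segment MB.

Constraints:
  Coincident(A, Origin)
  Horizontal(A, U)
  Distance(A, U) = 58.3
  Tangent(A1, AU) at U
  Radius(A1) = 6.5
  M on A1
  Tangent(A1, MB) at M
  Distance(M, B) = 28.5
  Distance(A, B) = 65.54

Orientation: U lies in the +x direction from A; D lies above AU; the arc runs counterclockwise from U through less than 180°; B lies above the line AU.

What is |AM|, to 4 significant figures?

65.01

Checks: |DM| = 6.500 ✓; ∠(DM, MB) = 90.00° ✓; |MB| = 28.50 ✓; |AB| = 65.54 ✓.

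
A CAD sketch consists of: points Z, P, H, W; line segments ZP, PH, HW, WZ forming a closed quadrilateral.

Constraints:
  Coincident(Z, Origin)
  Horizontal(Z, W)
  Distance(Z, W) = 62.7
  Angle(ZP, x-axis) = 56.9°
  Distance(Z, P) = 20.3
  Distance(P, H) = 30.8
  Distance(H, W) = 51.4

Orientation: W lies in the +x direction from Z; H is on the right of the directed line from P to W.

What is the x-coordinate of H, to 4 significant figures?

13.17

Z is at the origin; ZW is horizontal with |ZW| = 62.7 and W in +x, so W = (62.7, 0). ZP runs at 56.9° with |ZP| = 20.3, so P = (11.09, 17.01). H is determined by |PH| = 30.8 and |HW| = 51.4 together: it lies at the intersection of circle(P, 30.8) and circle(W, 51.4). With |PW| = 54.34, the foot of the radical line on PW is 11.59 from P and the perpendicular offset is √(30.8² − 11.59²) = 28.54. Taking the right-of-PW solution: H = (13.17, -13.72).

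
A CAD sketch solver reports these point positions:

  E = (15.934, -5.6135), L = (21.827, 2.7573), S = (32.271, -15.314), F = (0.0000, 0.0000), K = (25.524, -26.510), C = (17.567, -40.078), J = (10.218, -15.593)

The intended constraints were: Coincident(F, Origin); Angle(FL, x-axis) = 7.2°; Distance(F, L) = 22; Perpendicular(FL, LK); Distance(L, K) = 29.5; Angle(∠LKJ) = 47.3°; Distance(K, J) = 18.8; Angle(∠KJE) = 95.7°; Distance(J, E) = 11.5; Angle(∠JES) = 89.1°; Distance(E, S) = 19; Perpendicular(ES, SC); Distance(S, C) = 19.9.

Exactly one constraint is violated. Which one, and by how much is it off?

Distance(S, C) = 19.9 — off by 8.90.

F = (0.00, 0.00) ✓; FL at 7.200° ✓; |FL| = 22.00 ✓; ∠(FL, LK) = 90.00° ✓; |LK| = 29.50 ✓; ∠LKJ = 47.30° ✓; |KJ| = 18.80 ✓; ∠KJE = 95.70° ✓; |JE| = 11.50 ✓; ∠JES = 89.10° ✓; |ES| = 19.00 ✓; ∠(ES, SC) = 90.00° ✓; |SC| = 28.80 ✗.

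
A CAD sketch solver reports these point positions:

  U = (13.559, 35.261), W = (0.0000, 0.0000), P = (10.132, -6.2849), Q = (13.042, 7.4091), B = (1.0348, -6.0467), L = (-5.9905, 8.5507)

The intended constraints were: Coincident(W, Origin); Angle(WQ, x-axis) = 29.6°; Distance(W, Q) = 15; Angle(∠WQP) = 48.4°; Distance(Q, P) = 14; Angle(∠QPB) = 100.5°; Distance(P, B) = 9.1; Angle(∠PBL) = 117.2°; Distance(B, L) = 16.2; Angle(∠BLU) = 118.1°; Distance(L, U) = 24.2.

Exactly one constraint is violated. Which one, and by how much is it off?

Distance(L, U) = 24.2 — off by 8.90.

W = (0.00, 0.00) ✓; WQ at 29.60° ✓; |WQ| = 15.00 ✓; ∠WQP = 48.40° ✓; |QP| = 14.00 ✓; ∠QPB = 100.5° ✓; |PB| = 9.100 ✓; ∠PBL = 117.2° ✓; |BL| = 16.20 ✓; ∠BLU = 118.1° ✓; |LU| = 33.10 ✗.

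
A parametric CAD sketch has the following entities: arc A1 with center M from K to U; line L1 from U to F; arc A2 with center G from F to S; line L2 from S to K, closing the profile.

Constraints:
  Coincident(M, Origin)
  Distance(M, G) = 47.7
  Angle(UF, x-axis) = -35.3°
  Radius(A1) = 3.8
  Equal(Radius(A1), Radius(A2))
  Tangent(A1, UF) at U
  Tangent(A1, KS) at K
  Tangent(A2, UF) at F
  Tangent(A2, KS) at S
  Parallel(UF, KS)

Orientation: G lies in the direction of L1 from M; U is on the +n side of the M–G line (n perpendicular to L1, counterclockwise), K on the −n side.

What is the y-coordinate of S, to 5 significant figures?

-30.665

The slot axis is L1's direction at -35.3°, so u = (cos -35.3°, sin -35.3°) = (0.81614, -0.57786) and n = (−sin -35.3°, cos -35.3°) = (0.57786, 0.81614). M is at the origin and G lies 47.7 along u from M, so G = 47.7·u = (38.930, -27.564). Tangency of A1 to both parallel lines with radius 3.8 puts U and K at M ± 3.8·n: U = (2.1959, 3.1013), K = (-2.1959, -3.1013). Equal radii place F and S the same way about G: F = G + 3.8·n = (41.126, -24.462), S = G − 3.8·n = (36.734, -30.665). So S.y = -30.665.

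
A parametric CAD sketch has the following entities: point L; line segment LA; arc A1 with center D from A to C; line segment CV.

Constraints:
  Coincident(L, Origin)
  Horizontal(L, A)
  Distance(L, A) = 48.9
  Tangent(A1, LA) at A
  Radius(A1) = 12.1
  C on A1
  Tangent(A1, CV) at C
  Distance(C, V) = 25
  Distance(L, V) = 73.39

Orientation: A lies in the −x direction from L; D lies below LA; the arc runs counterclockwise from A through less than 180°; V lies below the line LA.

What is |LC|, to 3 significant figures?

61.8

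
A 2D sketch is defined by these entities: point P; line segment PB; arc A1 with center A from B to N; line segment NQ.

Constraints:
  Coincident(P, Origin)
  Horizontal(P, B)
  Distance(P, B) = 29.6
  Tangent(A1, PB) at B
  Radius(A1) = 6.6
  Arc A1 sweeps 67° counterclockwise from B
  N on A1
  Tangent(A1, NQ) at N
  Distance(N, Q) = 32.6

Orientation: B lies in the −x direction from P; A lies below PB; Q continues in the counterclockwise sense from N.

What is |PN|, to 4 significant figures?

35.90

Tangency of A1 to PB means the radius AB is perpendicular to PB, so A = B + (0, -6.6) = (-29.60, -6.600). On A1, B sits at bearing 90° from A; a 67° counterclockwise sweep puts N at bearing 157°, so N = A + 6.6·(cos 157°, sin 157°) = (-35.68, -4.021). Then |PN| = |N − P| = 35.90.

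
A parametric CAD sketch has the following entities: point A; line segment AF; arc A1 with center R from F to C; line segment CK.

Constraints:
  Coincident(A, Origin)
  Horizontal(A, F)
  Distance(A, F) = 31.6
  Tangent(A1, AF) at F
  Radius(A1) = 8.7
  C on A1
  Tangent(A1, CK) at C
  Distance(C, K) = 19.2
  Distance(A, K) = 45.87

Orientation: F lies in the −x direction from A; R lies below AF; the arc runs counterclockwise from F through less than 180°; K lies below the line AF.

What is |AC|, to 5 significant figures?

41.475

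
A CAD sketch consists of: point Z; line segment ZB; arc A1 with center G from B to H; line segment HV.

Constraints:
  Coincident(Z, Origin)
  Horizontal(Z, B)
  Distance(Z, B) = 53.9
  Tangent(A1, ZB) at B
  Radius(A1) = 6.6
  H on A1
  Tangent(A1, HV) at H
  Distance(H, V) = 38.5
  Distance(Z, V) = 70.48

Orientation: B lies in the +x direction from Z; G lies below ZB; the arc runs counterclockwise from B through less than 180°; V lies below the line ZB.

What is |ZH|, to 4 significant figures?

48.01

Z is at the origin; ZB is horizontal with |ZB| = 53.9 and B on the +x side, so B = (53.90, 0.000). A1 meets ZB tangentially, so GB is at right angles to ZB, so G = B + (0, -6.6) = (53.90, -6.600). Since GH ⟂ HV (tangency), |GV| = √(6.6² + 38.5²) = 39.06 regardless of where H sits on A1. So V lies on both circle(Z, 70.48) and circle(G, 39.06); the below-ZB intersection is V = (53.69, -45.66). H is the foot of the tangent from V: H = (47.39, -7.680).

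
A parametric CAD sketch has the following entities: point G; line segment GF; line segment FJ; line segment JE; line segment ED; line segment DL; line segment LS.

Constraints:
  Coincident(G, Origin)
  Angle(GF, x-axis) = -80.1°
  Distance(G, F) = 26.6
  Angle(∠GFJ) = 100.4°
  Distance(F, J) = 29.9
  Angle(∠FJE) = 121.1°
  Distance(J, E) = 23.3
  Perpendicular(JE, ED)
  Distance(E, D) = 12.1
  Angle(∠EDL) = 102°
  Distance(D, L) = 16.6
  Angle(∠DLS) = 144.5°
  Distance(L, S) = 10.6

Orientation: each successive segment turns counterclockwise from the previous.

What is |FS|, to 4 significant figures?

19.17

G is at the origin; GF runs at -80.1° with length 26.6, so F = (4.573, -26.20). ∠GFJ = 100.4° gives FJ at -0.5000° from the x-axis; with |FJ| = 29.9, J = (34.47, -26.46). ∠FJE = 121.1° gives JE at 58.40° from the x-axis; with |JE| = 23.3, E = (46.68, -6.620). JE ⟂ ED, so ED runs at 148.4°; with |ED| = 12.1, D = (36.38, -0.2794). ∠EDL = 102.0° gives DL at -133.6° from the x-axis; with |DL| = 16.6, L = (24.93, -12.30). ∠DLS = 144.5° gives LS at -98.10° from the x-axis; with |LS| = 10.6, S = (23.43, -22.79). Then |FS| = |S − F| = 19.17.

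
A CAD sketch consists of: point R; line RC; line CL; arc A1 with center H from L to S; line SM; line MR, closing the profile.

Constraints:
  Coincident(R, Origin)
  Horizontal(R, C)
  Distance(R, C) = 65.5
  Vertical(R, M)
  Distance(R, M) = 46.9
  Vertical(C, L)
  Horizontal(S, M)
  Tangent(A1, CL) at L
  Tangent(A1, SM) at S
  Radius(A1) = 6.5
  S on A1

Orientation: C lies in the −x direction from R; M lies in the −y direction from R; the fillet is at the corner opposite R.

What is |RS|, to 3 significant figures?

75.4

The virtual corner opposite R is at (-65.5, -46.9). The tangent condition forces HL to be normal to CL and since A1 is tangent to SM there, HS ⟂ SM, with radius 6.5, so the center H sits 6.5 in from both sides at H = (-59.0, -40.4). That places the tangent points at L = (-65.5, -40.4) on CL and S = (-59.0, -46.9) on SM. Then |RS| = |S − R| = 75.4.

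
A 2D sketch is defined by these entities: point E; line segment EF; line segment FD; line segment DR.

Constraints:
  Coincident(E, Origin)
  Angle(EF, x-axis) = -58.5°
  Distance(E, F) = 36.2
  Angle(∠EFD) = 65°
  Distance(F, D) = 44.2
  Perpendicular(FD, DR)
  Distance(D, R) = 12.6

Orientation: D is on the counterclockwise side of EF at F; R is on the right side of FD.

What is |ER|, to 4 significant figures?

53.83

E is at the origin; EF runs at -58.5° with length 36.2, so F = 36.2·(cos -58.5°, sin -58.5°) = (18.91, -30.87). ∠EFD = 65.0°, so FD runs at -58.5° + (180° − 65.0°) = 56.50° from the x-axis; with |FD| = 44.2, D = F + 44.2·(cos 56.50°, sin 56.50°) = (43.31, 5.992). The perpendicularity gives DR at right angles to FD; with |DR| = 12.6 on the right of FD, R = D + 12.6·(0.8339, -0.5519) = (53.82, -0.9622). Then |ER| = |R − E| = 53.83.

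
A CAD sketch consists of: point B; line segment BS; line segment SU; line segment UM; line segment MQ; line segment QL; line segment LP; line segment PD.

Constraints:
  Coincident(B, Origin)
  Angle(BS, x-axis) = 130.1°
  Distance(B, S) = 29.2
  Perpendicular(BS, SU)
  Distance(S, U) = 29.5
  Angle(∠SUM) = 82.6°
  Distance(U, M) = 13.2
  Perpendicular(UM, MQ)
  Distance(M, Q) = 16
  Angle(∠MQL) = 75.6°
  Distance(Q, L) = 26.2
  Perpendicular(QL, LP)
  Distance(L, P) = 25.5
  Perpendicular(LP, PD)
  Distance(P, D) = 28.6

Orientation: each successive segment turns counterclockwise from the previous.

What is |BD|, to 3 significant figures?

35.3

B is at the origin; BS runs at 130.1° with length 29.2, so S = (-18.8, 22.3). The perpendicularity gives SU at right angles to BS, so SU runs at -140°; with |SU| = 29.5, U = (-41.4, 3.33). ∠SUM = 82.6° gives UM at -42.5° from the x-axis; with |UM| = 13.2, M = (-31.6, -5.58). The perpendicularity gives MQ at right angles to UM, so MQ runs at 47.5°; with |MQ| = 16.0, Q = (-20.8, 6.21). ∠MQL = 75.6° gives QL at 152° from the x-axis; with |QL| = 26.2, L = (-43.9, 18.6). The perpendicularity gives LP at right angles to QL, so LP runs at -118°; with |LP| = 25.5, P = (-56.0, -3.94). LP ⟂ PD, so PD runs at -28.1°; with |PD| = 28.6, D = (-30.7, -17.4). Then |BD| = |D − B| = 35.3.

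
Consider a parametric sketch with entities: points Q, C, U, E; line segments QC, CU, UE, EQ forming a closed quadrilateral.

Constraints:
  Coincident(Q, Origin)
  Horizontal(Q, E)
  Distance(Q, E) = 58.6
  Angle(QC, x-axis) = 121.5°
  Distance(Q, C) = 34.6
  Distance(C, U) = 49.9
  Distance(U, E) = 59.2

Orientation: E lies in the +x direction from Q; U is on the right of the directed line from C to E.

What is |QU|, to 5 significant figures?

16.402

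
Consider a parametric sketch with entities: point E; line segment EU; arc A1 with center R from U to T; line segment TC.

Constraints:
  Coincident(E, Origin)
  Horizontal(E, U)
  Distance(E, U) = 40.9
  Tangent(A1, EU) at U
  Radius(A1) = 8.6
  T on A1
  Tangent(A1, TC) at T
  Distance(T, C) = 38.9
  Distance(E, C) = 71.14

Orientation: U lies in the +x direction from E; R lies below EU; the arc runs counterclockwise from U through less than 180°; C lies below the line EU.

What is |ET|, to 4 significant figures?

36.07

E is at the origin; E and U share the same y with |EU| = 40.9 and U on the +x side, so U = (40.90, 0.000). A1 meets EU tangentially, so RU is at right angles to EU, so R = U + (0, -8.6) = (40.90, -8.600). Since RT ⟂ TC (tangency), |RC| = √(8.6² + 38.9²) = 39.84 regardless of where T sits on A1. So C lies on both circle(E, 71.14) and circle(R, 39.84); the below-EU intersection is C = (54.11, -46.19). T is the foot of the tangent from C: T = (33.59, -13.14).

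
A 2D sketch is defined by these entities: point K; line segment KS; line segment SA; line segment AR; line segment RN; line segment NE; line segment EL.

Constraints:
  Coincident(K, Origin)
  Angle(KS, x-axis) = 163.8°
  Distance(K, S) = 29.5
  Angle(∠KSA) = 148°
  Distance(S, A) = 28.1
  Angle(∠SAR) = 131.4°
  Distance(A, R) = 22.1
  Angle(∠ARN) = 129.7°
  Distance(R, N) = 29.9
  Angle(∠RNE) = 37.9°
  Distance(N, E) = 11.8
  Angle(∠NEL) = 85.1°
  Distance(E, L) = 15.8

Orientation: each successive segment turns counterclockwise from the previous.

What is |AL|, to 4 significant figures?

34.79

K is at the origin; KS runs at 163.8° with length 29.5, so S = (-28.33, 8.230). ∠KSA = 148.0° gives SA at -164.2° from the x-axis; with |SA| = 28.1, A = (-55.37, 0.5792). ∠SAR = 131.4° gives AR at -115.6° from the x-axis; with |AR| = 22.1, R = (-64.92, -19.35). ∠ARN = 129.7° gives RN at -65.30° from the x-axis; with |RN| = 29.9, N = (-52.42, -46.52). ∠RNE = 37.9° gives NE at 76.80° from the x-axis; with |NE| = 11.8, E = (-49.73, -35.03). ∠NEL = 85.1° gives EL at 171.7° from the x-axis; with |EL| = 15.8, L = (-65.36, -32.75). Then |AL| = |L − A| = 34.79.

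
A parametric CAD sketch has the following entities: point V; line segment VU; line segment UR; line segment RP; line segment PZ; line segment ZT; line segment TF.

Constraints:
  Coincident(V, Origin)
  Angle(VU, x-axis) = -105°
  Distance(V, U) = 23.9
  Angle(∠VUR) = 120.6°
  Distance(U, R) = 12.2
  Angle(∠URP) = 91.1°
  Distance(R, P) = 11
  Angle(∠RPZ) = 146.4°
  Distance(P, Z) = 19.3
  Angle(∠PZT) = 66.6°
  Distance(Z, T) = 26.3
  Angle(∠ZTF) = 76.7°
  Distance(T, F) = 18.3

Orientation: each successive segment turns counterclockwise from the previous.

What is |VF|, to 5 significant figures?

27.202

∠PZT = 66.6° gives ZT at -169.70° from the x-axis; with |ZT| = 26.3, T = (-11.146, -10.163). ∠ZTF = 76.7° gives TF at -66.400° from the x-axis; with |TF| = 18.3, F = (-3.8198, -26.932). Then |VF| = |F − V| = 27.202.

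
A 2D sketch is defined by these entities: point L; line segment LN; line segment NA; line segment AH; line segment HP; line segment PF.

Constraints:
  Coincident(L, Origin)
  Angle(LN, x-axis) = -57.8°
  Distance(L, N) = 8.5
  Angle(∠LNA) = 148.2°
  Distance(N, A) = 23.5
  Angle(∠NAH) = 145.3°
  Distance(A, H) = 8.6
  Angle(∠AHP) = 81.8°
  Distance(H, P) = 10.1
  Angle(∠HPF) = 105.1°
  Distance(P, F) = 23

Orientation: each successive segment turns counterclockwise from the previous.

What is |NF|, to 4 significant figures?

3.698

∠AHP = 81.8° gives HP at 106.9° from the x-axis; with |HP| = 10.1, P = (31.22, -6.530). ∠HPF = 105.1° gives PF at -178.2° from the x-axis; with |PF| = 23.0, F = (8.227, -7.252). Then |NF| = |F − N| = 3.698.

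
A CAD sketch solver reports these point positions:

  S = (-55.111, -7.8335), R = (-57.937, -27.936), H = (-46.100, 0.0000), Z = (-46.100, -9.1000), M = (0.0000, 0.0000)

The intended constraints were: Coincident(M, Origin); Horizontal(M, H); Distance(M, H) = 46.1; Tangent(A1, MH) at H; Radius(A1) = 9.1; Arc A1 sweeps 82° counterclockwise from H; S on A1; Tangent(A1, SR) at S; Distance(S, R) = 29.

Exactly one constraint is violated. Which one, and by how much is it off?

Distance(S, R) = 29 — off by 8.70.

M = (0.00, 0.00) ✓; M.y = 0.00, H.y = 0.00 ✓; |MH| = 46.10 ✓; ∠(ZH, HM) = 90.00° ✓; |ZH| = 9.100 ✓; bearing(Z→S) − bearing(Z→H) = 82.00° ✓; |ZS| = 9.100 ✓; ∠(ZS, SR) = 90.00° ✓; |SR| = 20.30 ✗.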